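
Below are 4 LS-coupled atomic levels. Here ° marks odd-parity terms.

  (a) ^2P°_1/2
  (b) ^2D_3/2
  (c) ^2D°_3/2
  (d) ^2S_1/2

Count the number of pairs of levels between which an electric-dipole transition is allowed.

3

(a)–(b): allowed.
(a)–(c): forbidden (parity).
(a)–(d): allowed.
(b)–(c): allowed.
(b)–(d): forbidden (parity, ΔL).
(c)–(d): forbidden (ΔL).
Allowed pairs: 3 of 6.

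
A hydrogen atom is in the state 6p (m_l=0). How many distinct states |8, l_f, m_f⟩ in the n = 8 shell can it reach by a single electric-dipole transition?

E1 requires Δl = ±1, so l_f ∈ {0, 2}; with 0 ≤ l_f ≤ n_f−1 = 7, the allowed l_f values are {0, 2}.
For l_f = 0: m_f ∈ {m_i−1, m_i, m_i+1} ∩ [−0, 0] = {0} → 1 state.
For l_f = 2: m_f ∈ {m_i−1, m_i, m_i+1} ∩ [−2, 2] = {-1, 0, 1} → 3 states.
Total: 4.

4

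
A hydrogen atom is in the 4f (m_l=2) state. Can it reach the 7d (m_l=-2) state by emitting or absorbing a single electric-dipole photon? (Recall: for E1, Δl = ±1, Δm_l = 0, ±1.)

l: 3 → 2 (Δl = -1). Δl = ±1 ok.
m_l: 2 → -2 (Δm_l = -4). |Δm_l| ≤ 1 fails.
The transition is electric-dipole forbidden.

forbidden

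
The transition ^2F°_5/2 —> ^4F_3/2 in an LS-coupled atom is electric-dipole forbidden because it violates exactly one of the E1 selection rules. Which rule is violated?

the ΔS = 0 rule

Initial level: S=1/2, L=3, J=5/2, parity odd. Final level: S=3/2, L=3, J=3/2, parity even.
Parity must change: odd → even — ✓.
ΔS = 0: S: 1/2 → 3/2 — ✗.
ΔL = 0, ±1 (not L=0↔0): L: 3 → 3, ΔL = +0 — ✓.
ΔJ = 0, ±1 (not J=0↔0): J: 5/2 → 3/2, ΔJ = -1 — ✓.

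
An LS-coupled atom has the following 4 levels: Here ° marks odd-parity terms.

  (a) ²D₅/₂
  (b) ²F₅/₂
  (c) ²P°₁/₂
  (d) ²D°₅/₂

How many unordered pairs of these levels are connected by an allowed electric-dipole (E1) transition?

2

(a)–(b): forbidden (parity).
(a)–(c): forbidden (ΔJ).
(a)–(d): allowed.
(b)–(c): forbidden (ΔL, ΔJ).
(b)–(d): allowed.
(c)–(d): forbidden (parity, ΔJ).
Allowed pairs: 2 of 6.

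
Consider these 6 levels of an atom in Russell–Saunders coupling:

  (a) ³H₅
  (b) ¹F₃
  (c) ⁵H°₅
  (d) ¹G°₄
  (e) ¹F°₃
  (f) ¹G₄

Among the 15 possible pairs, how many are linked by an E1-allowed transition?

4

(a)–(b): forbidden (parity, ΔS, ΔL, ΔJ).
(a)–(c): forbidden (ΔS).
(a)–(d): forbidden (ΔS).
(a)–(e): forbidden (ΔS, ΔL, ΔJ).
(a)–(f): forbidden (parity, ΔS).
(b)–(c): forbidden (ΔS, ΔL, ΔJ).
(b)–(d): allowed.
(b)–(e): allowed.
(b)–(f): forbidden (parity).
(c)–(d): forbidden (parity, ΔS).
(c)–(e): forbidden (parity, ΔS, ΔL, ΔJ).
(c)–(f): forbidden (ΔS).
(d)–(e): forbidden (parity).
(d)–(f): allowed.
(e)–(f): allowed.
Allowed pairs: 4 of 15.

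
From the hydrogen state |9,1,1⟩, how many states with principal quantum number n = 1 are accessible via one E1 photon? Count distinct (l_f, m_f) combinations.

E1 requires Δl = ±1, so l_f ∈ {0, 2}; with 0 ≤ l_f ≤ n_f−1 = 0, the allowed l_f values are {0}.
For l_f = 0: m_f ∈ {m_i−1, m_i, m_i+1} ∩ [−0, 0] = {0} → 1 state.
Total: 1.

1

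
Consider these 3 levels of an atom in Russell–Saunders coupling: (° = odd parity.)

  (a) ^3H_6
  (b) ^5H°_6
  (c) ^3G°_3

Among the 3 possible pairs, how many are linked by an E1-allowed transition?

0

(a)–(b): forbidden (ΔS).
(a)–(c): forbidden (ΔJ).
(b)–(c): forbidden (parity, ΔS, ΔJ).
Allowed pairs: 0 of 3.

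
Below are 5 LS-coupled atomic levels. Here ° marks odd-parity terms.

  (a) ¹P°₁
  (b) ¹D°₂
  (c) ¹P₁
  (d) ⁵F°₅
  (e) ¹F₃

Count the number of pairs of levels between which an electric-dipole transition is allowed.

(a)–(b): forbidden (parity).
(a)–(c): allowed.
(a)–(d): forbidden (parity, ΔS, ΔL, ΔJ).
(a)–(e): forbidden (ΔL, ΔJ).
(b)–(c): allowed.
(b)–(d): forbidden (parity, ΔS, ΔJ).
(b)–(e): allowed.
(c)–(d): forbidden (ΔS, ΔL, ΔJ).
(c)–(e): forbidden (parity, ΔL, ΔJ).
(d)–(e): forbidden (ΔS, ΔJ).
Allowed pairs: 3 of 10.

3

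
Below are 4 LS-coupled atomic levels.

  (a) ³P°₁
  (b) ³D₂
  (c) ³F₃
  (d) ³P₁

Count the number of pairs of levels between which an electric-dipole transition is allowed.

(a)–(b): allowed.
(a)–(c): forbidden (ΔL, ΔJ).
(a)–(d): allowed.
(b)–(c): forbidden (parity).
(b)–(d): forbidden (parity).
(c)–(d): forbidden (parity, ΔL, ΔJ).
Allowed pairs: 2 of 6.

2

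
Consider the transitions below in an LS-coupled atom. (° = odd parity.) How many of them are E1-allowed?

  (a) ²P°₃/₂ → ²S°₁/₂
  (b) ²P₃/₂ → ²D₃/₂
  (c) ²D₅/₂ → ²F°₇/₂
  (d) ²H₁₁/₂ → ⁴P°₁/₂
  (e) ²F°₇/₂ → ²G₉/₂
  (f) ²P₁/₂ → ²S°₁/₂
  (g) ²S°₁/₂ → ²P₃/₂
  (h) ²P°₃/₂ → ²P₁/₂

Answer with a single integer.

5

(a) forbidden (parity fails)
(b) forbidden (parity fails)
(c) allowed
(d) forbidden (ΔS, ΔL, ΔJ fail)
(e) allowed
(f) allowed
(g) allowed
(h) allowed
Total allowed: 5 of 8.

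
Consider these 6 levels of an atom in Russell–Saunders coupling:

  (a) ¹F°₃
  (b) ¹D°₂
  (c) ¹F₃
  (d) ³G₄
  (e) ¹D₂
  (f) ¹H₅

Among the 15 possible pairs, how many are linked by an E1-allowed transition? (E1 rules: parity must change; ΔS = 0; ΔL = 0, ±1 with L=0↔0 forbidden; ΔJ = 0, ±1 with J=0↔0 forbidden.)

4

(a)–(b): forbidden (parity).
(a)–(c): allowed.
(a)–(d): forbidden (ΔS).
(a)–(e): allowed.
(a)–(f): forbidden (ΔL, ΔJ).
(b)–(c): allowed.
(b)–(d): forbidden (ΔS, ΔL, ΔJ).
(b)–(e): allowed.
(b)–(f): forbidden (ΔL, ΔJ).
(c)–(d): forbidden (parity, ΔS).
(c)–(e): forbidden (parity).
(c)–(f): forbidden (parity, ΔL, ΔJ).
(d)–(e): forbidden (parity, ΔS, ΔL, ΔJ).
(d)–(f): forbidden (parity, ΔS).
(e)–(f): forbidden (parity, ΔL, ΔJ).
Allowed pairs: 4 of 15.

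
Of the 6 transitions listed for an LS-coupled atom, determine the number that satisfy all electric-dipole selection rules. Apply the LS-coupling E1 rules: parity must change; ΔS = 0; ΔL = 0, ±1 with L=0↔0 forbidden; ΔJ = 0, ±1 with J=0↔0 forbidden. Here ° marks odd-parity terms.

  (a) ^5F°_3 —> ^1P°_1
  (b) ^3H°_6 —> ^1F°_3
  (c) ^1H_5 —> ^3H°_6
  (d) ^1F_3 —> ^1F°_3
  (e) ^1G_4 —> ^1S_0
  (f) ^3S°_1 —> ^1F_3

(a) forbidden (parity, ΔS, ΔL, ΔJ fail)
(b) forbidden (parity, ΔS, ΔL, ΔJ fail)
(c) forbidden (ΔS fails)
(d) allowed
(e) forbidden (parity, ΔL, ΔJ fail)
(f) forbidden (ΔS, ΔL, ΔJ fail)
Total allowed: 1 of 6.

1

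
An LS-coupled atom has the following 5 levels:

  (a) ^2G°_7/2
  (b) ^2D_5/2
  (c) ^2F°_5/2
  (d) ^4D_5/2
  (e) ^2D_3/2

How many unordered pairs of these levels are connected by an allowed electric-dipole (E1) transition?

(a)–(b): forbidden (ΔL).
(a)–(c): forbidden (parity).
(a)–(d): forbidden (ΔS, ΔL).
(a)–(e): forbidden (ΔL, ΔJ).
(b)–(c): allowed.
(b)–(d): forbidden (parity, ΔS).
(b)–(e): forbidden (parity).
(c)–(d): forbidden (ΔS).
(c)–(e): allowed.
(d)–(e): forbidden (parity, ΔS).
Allowed pairs: 2 of 10.

2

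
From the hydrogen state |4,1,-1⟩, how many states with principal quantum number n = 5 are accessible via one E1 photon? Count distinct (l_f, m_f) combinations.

E1 requires Δl = ±1, so l_f ∈ {0, 2}; with 0 ≤ l_f ≤ n_f−1 = 4, the allowed l_f values are {0, 2}.
For l_f = 0: m_f ∈ {m_i−1, m_i, m_i+1} ∩ [−0, 0] = {0} → 1 state.
For l_f = 2: m_f ∈ {m_i−1, m_i, m_i+1} ∩ [−2, 2] = {-2, -1, 0} → 3 states.
Total: 4.

4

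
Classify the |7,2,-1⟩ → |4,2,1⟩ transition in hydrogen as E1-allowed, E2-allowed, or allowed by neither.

E2

Δl = 2 − 2 = +0; l_i + l_f = 4.
Δm_l = +2.
E1 (Δl = ±1, |Δm_l| ≤ 1): not satisfied.
E2 (Δl = 0,±2, l_i+l_f ≥ 2, |Δm_l| ≤ 2): satisfied.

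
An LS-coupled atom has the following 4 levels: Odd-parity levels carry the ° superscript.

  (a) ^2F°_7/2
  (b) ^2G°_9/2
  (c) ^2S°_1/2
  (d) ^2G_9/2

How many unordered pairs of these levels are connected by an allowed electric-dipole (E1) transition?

(a)–(b): forbidden (parity).
(a)–(c): forbidden (parity, ΔL, ΔJ).
(a)–(d): allowed.
(b)–(c): forbidden (parity, ΔL, ΔJ).
(b)–(d): allowed.
(c)–(d): forbidden (ΔL, ΔJ).
Allowed pairs: 2 of 6.

2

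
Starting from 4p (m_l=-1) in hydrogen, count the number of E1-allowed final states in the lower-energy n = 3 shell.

4

E1 requires Δl = ±1, so l_f ∈ {0, 2}; with 0 ≤ l_f ≤ n_f−1 = 2, the allowed l_f values are {0, 2}.
For l_f = 0: m_f ∈ {m_i−1, m_i, m_i+1} ∩ [−0, 0] = {0} → 1 state.
For l_f = 2: m_f ∈ {m_i−1, m_i, m_i+1} ∩ [−2, 2] = {-2, -1, 0} → 3 states.
Total: 4.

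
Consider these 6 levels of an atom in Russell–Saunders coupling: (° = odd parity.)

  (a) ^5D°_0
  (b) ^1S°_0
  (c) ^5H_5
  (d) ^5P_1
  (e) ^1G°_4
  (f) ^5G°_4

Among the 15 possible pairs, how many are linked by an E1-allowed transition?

(a)–(b): forbidden (parity, ΔS, ΔL, ΔJ).
(a)–(c): forbidden (ΔL, ΔJ).
(a)–(d): allowed.
(a)–(e): forbidden (parity, ΔS, ΔL, ΔJ).
(a)–(f): forbidden (parity, ΔL, ΔJ).
(b)–(c): forbidden (ΔS, ΔL, ΔJ).
(b)–(d): forbidden (ΔS).
(b)–(e): forbidden (parity, ΔL, ΔJ).
(b)–(f): forbidden (parity, ΔS, ΔL, ΔJ).
(c)–(d): forbidden (parity, ΔL, ΔJ).
(c)–(e): forbidden (ΔS).
(c)–(f): allowed.
(d)–(e): forbidden (ΔS, ΔL, ΔJ).
(d)–(f): forbidden (ΔL, ΔJ).
(e)–(f): forbidden (parity, ΔS).
Allowed pairs: 2 of 15.

2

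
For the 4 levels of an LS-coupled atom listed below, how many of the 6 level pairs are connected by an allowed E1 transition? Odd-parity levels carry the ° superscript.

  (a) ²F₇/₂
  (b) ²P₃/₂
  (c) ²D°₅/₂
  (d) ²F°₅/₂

(a)–(b): forbidden (parity, ΔL, ΔJ).
(a)–(c): allowed.
(a)–(d): allowed.
(b)–(c): allowed.
(b)–(d): forbidden (ΔL).
(c)–(d): forbidden (parity).
Allowed pairs: 3 of 6.

3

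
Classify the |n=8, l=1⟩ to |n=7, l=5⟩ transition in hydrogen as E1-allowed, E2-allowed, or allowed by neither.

Δl = 5 − 1 = +4; l_i + l_f = 6.
E1 (Δl = ±1): not satisfied.
E2 (Δl = 0,±2, l_i+l_f ≥ 2): not satisfied.

neither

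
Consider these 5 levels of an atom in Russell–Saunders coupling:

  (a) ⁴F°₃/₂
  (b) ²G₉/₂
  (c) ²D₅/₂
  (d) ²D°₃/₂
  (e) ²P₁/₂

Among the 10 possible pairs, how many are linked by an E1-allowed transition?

2

(a)–(b): forbidden (ΔS, ΔJ).
(a)–(c): forbidden (ΔS).
(a)–(d): forbidden (parity, ΔS).
(a)–(e): forbidden (ΔS, ΔL).
(b)–(c): forbidden (parity, ΔL, ΔJ).
(b)–(d): forbidden (ΔL, ΔJ).
(b)–(e): forbidden (parity, ΔL, ΔJ).
(c)–(d): allowed.
(c)–(e): forbidden (parity, ΔJ).
(d)–(e): allowed.
Allowed pairs: 2 of 10.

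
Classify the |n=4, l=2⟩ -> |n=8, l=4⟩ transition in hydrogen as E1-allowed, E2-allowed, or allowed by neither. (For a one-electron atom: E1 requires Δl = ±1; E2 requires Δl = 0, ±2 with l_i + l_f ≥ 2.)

Δl = 4 − 2 = +2; l_i + l_f = 6.
E1 (Δl = ±1): not satisfied.
E2 (Δl = 0,±2, l_i+l_f ≥ 2): satisfied.

E2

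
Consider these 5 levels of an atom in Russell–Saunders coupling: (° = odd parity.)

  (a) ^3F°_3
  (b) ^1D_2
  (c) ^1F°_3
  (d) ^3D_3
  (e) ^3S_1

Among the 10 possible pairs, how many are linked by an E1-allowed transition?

2

(a)–(b): forbidden (ΔS).
(a)–(c): forbidden (parity, ΔS).
(a)–(d): allowed.
(a)–(e): forbidden (ΔL, ΔJ).
(b)–(c): allowed.
(b)–(d): forbidden (parity, ΔS).
(b)–(e): forbidden (parity, ΔS, ΔL).
(c)–(d): forbidden (ΔS).
(c)–(e): forbidden (ΔS, ΔL, ΔJ).
(d)–(e): forbidden (parity, ΔL, ΔJ).
Allowed pairs: 2 of 10.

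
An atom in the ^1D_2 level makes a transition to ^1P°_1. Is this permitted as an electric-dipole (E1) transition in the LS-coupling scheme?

Parity must change: even → odd — satisfied.
ΔS = 0: S: 0 → 0 — satisfied.
ΔL = 0, ±1 (not L=0↔0): L: 2 → 1, ΔL = -1 — satisfied.
ΔJ = 0, ±1 (not J=0↔0): J: 2 → 1, ΔJ = -1 — satisfied.
All four E1 rules are satisfied.

allowed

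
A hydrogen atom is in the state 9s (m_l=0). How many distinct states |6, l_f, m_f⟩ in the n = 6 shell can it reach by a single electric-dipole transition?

E1 requires Δl = ±1, so l_f ∈ {-1, 1}; with 0 ≤ l_f ≤ n_f−1 = 5, the allowed l_f values are {1}.
For l_f = 1: m_f ∈ {m_i−1, m_i, m_i+1} ∩ [−1, 1] = {-1, 0, 1} → 3 states.
Total: 3.

3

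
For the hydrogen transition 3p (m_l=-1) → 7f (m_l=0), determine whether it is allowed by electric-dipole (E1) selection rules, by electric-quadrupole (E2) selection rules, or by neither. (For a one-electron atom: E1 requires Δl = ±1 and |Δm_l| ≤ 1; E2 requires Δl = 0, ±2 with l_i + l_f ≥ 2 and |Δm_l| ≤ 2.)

E2

Δl = 3 − 1 = +2; l_i + l_f = 4.
Δm_l = +1.
E1 (Δl = ±1, |Δm_l| ≤ 1): not satisfied.
E2 (Δl = 0,±2, l_i+l_f ≥ 2, |Δm_l| ≤ 2): satisfied.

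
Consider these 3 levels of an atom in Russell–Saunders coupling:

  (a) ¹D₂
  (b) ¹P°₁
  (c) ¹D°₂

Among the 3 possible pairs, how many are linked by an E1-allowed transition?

(a)–(b): allowed.
(a)–(c): allowed.
(b)–(c): forbidden (parity).
Allowed pairs: 2 of 3.

2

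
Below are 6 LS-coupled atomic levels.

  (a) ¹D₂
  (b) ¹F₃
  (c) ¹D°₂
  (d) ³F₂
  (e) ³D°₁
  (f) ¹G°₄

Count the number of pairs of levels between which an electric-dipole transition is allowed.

4

(a)–(b): forbidden (parity).
(a)–(c): allowed.
(a)–(d): forbidden (parity, ΔS).
(a)–(e): forbidden (ΔS).
(a)–(f): forbidden (ΔL, ΔJ).
(b)–(c): allowed.
(b)–(d): forbidden (parity, ΔS).
(b)–(e): forbidden (ΔS, ΔJ).
(b)–(f): allowed.
(c)–(d): forbidden (ΔS).
(c)–(e): forbidden (parity, ΔS).
(c)–(f): forbidden (parity, ΔL, ΔJ).
(d)–(e): allowed.
(d)–(f): forbidden (ΔS, ΔJ).
(e)–(f): forbidden (parity, ΔS, ΔL, ΔJ).
Allowed pairs: 4 of 15.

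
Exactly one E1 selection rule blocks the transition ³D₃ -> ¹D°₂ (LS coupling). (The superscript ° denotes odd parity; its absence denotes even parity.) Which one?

Reading off the term symbols: S 1→0, L 2→2, J 3→2, parity even→odd.
ΔS = 0: S: 1 → 0 — violated.
ΔJ = 0, ±1 (not J=0↔0): J: 3 → 2, ΔJ = -1 — satisfied.
ΔL = 0, ±1 (not L=0↔0): L: 2 → 2, ΔL = +0 — satisfied.
Parity must change: even → odd — satisfied.

the ΔS = 0 rule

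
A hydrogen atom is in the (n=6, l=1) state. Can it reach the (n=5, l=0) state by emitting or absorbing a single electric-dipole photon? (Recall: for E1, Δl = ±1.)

l: 1 → 0 (Δl = -1). Δl = ±1 ok.
All E1 selection rules are satisfied.

allowed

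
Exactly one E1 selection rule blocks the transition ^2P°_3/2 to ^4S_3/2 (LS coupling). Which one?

Initial level: S=1/2, L=1, J=3/2, parity odd. Final level: S=3/2, L=0, J=3/2, parity even.
Parity must change: odd → even — ✓.
ΔS = 0: S: 1/2 → 3/2 — ✗.
ΔL = 0, ±1 (not L=0↔0): L: 1 → 0, ΔL = -1 — ✓.
ΔJ = 0, ±1 (not J=0↔0): J: 3/2 → 3/2, ΔJ = +0 — ✓.

the ΔS = 0 rule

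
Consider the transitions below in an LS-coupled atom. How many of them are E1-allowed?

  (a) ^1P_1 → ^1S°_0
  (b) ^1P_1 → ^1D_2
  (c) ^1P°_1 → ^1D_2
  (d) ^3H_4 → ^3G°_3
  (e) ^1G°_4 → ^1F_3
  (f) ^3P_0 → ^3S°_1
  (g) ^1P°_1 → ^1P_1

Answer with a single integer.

(a) allowed
(b) forbidden (parity fails)
(c) allowed
(d) allowed
(e) allowed
(f) allowed
(g) allowed
Total allowed: 6 of 7.

6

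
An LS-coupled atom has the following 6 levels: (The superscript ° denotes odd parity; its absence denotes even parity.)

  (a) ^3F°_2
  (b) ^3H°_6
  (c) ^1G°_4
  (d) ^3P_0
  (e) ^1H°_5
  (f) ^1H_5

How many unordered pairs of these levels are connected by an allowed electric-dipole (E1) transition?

2

(a)–(b): forbidden (parity, ΔL, ΔJ).
(a)–(c): forbidden (parity, ΔS, ΔJ).
(a)–(d): forbidden (ΔL, ΔJ).
(a)–(e): forbidden (parity, ΔS, ΔL, ΔJ).
(a)–(f): forbidden (ΔS, ΔL, ΔJ).
(b)–(c): forbidden (parity, ΔS, ΔJ).
(b)–(d): forbidden (ΔL, ΔJ).
(b)–(e): forbidden (parity, ΔS).
(b)–(f): forbidden (ΔS).
(c)–(d): forbidden (ΔS, ΔL, ΔJ).
(c)–(e): forbidden (parity).
(c)–(f): allowed.
(d)–(e): forbidden (ΔS, ΔL, ΔJ).
(d)–(f): forbidden (parity, ΔS, ΔL, ΔJ).
(e)–(f): allowed.
Allowed pairs: 2 of 15.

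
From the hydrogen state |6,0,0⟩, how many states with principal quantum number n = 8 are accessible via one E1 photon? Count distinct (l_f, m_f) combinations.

E1 requires Δl = ±1, so l_f ∈ {-1, 1}; with 0 ≤ l_f ≤ n_f−1 = 7, the allowed l_f values are {1}.
For l_f = 1: m_f ∈ {m_i−1, m_i, m_i+1} ∩ [−1, 1] = {-1, 0, 1} → 3 states.
Total: 3.

3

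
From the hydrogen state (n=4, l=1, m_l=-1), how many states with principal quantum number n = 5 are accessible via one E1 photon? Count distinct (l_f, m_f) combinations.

E1 requires Δl = ±1, so l_f ∈ {0, 2}; with 0 ≤ l_f ≤ n_f−1 = 4, the allowed l_f values are {0, 2}.
For l_f = 0: m_f ∈ {m_i−1, m_i, m_i+1} ∩ [−0, 0] = {0} → 1 state.
For l_f = 2: m_f ∈ {m_i−1, m_i, m_i+1} ∩ [−2, 2] = {-2, -1, 0} → 3 states.
Total: 4.

4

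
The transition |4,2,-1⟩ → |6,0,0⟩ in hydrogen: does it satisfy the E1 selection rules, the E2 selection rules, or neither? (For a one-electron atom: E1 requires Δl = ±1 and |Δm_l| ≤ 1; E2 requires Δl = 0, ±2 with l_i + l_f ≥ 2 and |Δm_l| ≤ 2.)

E2

Δl = 0 − 2 = -2; l_i + l_f = 2.
Δm_l = +1.
E1 (Δl = ±1, |Δm_l| ≤ 1): not satisfied.
E2 (Δl = 0,±2, l_i+l_f ≥ 2, |Δm_l| ≤ 2): satisfied.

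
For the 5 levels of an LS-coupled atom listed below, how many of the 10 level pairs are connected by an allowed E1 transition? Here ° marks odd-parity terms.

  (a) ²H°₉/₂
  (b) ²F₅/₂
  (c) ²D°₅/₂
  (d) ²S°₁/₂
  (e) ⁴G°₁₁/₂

1

(a)–(b): forbidden (ΔL, ΔJ).
(a)–(c): forbidden (parity, ΔL, ΔJ).
(a)–(d): forbidden (parity, ΔL, ΔJ).
(a)–(e): forbidden (parity, ΔS).
(b)–(c): allowed.
(b)–(d): forbidden (ΔL, ΔJ).
(b)–(e): forbidden (ΔS, ΔJ).
(c)–(d): forbidden (parity, ΔL, ΔJ).
(c)–(e): forbidden (parity, ΔS, ΔL, ΔJ).
(d)–(e): forbidden (parity, ΔS, ΔL, ΔJ).
Allowed pairs: 1 of 10.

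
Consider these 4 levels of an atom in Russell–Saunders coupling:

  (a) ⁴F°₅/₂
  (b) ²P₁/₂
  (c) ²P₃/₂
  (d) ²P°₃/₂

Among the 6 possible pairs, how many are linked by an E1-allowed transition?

(a)–(b): forbidden (ΔS, ΔL, ΔJ).
(a)–(c): forbidden (ΔS, ΔL).
(a)–(d): forbidden (parity, ΔS, ΔL).
(b)–(c): forbidden (parity).
(b)–(d): allowed.
(c)–(d): allowed.
Allowed pairs: 2 of 6.

2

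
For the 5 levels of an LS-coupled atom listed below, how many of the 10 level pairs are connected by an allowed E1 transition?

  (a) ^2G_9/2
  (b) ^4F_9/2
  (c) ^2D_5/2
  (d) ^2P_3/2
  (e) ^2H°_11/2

1

(a)–(b): forbidden (parity, ΔS).
(a)–(c): forbidden (parity, ΔL, ΔJ).
(a)–(d): forbidden (parity, ΔL, ΔJ).
(a)–(e): allowed.
(b)–(c): forbidden (parity, ΔS, ΔJ).
(b)–(d): forbidden (parity, ΔS, ΔL, ΔJ).
(b)–(e): forbidden (ΔS, ΔL).
(c)–(d): forbidden (parity).
(c)–(e): forbidden (ΔL, ΔJ).
(d)–(e): forbidden (ΔL, ΔJ).
Allowed pairs: 1 of 10.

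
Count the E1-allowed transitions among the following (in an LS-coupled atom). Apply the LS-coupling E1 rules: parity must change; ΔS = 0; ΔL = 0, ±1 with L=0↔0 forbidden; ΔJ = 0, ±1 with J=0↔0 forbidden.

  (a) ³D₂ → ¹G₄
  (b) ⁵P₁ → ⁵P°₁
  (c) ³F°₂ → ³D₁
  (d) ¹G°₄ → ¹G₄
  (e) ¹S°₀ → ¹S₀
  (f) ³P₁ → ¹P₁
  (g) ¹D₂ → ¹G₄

(a) forbidden (parity, ΔS, ΔL, ΔJ fail)
(b) allowed
(c) allowed
(d) allowed
(e) forbidden (ΔL, ΔJ fail)
(f) forbidden (parity, ΔS fail)
(g) forbidden (parity, ΔL, ΔJ fail)
Total allowed: 3 of 7.

3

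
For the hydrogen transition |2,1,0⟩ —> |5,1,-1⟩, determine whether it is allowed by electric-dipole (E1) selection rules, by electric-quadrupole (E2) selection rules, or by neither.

Δl = 1 − 1 = +0; l_i + l_f = 2.
Δm_l = -1.
E1 (Δl = ±1, |Δm_l| ≤ 1): not satisfied.
E2 (Δl = 0,±2, l_i+l_f ≥ 2, |Δm_l| ≤ 2): satisfied.

E2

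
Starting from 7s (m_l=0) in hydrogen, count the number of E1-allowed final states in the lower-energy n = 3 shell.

3

E1 requires Δl = ±1, so l_f ∈ {-1, 1}; with 0 ≤ l_f ≤ n_f−1 = 2, the allowed l_f values are {1}.
For l_f = 1: m_f ∈ {m_i−1, m_i, m_i+1} ∩ [−1, 1] = {-1, 0, 1} → 3 states.
Total: 3.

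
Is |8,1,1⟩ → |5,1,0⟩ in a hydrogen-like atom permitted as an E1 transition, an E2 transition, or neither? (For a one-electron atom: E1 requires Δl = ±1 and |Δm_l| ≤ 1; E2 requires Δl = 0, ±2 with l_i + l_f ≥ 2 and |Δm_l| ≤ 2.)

E2

Δl = 1 − 1 = +0; l_i + l_f = 2.
Δm_l = -1.
E1 (Δl = ±1, |Δm_l| ≤ 1): not satisfied.
E2 (Δl = 0,±2, l_i+l_f ≥ 2, |Δm_l| ≤ 2): satisfied.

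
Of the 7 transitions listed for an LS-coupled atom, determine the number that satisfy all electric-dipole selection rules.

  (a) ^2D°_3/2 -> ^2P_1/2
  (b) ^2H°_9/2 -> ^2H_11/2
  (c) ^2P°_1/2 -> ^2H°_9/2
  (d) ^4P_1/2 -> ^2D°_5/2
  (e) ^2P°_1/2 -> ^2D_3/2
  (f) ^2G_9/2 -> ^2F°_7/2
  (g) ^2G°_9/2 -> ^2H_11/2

5

(a) allowed
(b) allowed
(c) forbidden (parity, ΔL, ΔJ fail)
(d) forbidden (ΔS, ΔJ fail)
(e) allowed
(f) allowed
(g) allowed
Total allowed: 5 of 7.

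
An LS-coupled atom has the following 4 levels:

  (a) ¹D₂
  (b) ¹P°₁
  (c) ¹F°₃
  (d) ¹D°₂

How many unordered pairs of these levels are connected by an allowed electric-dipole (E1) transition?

3

(a)–(b): allowed.
(a)–(c): allowed.
(a)–(d): allowed.
(b)–(c): forbidden (parity, ΔL, ΔJ).
(b)–(d): forbidden (parity).
(c)–(d): forbidden (parity).
Allowed pairs: 3 of 6.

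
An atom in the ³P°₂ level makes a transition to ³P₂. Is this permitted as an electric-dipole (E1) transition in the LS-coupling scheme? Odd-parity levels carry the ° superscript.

allowed

Parity must change: odd → even — satisfied.
ΔS = 0: S: 1 → 1 — satisfied.
ΔL = 0, ±1 (not L=0↔0): L: 1 → 1, ΔL = +0 — satisfied.
ΔJ = 0, ±1 (not J=0↔0): J: 2 → 2, ΔJ = +0 — satisfied.
All four E1 rules are satisfied.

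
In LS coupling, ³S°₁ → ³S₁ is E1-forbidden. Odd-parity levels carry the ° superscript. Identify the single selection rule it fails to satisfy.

the L=0 ↔ L=0 exclusion

Initial level: S=1, L=0, J=1, parity odd. Final level: S=1, L=0, J=1, parity even.
ΔS = 0: S: 1 → 1 — passes.
ΔJ = 0, ±1 (not J=0↔0): J: 1 → 1, ΔJ = +0 — passes.
Parity must change: odd → even — passes.
ΔL = 0, ±1 (not L=0↔0): L: 0 → 0, ΔL = +0 — fails.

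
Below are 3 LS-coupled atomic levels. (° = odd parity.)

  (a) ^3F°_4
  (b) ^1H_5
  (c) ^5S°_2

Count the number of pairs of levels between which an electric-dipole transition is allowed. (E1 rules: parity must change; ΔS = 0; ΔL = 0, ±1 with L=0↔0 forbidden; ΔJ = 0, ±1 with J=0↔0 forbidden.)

0

(a)–(b): forbidden (ΔS, ΔL).
(a)–(c): forbidden (parity, ΔS, ΔL, ΔJ).
(b)–(c): forbidden (ΔS, ΔL, ΔJ).
Allowed pairs: 0 of 3.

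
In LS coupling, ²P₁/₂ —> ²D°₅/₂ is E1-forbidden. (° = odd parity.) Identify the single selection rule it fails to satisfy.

the ΔJ = 0, ±1 rule

ΔJ = 0, ±1 (not J=0↔0): J: 1/2 → 5/2, ΔJ = +2 — violated.
ΔS = 0: S: 1/2 → 1/2 — satisfied.
ΔL = 0, ±1 (not L=0↔0): L: 1 → 2, ΔL = +1 — satisfied.
Parity must change: even → odd — satisfied.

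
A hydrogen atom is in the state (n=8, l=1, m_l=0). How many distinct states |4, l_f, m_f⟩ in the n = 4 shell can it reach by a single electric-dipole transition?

E1 requires Δl = ±1, so l_f ∈ {0, 2}; with 0 ≤ l_f ≤ n_f−1 = 3, the allowed l_f values are {0, 2}.
For l_f = 0: m_f ∈ {m_i−1, m_i, m_i+1} ∩ [−0, 0] = {0} → 1 state.
For l_f = 2: m_f ∈ {m_i−1, m_i, m_i+1} ∩ [−2, 2] = {-1, 0, 1} → 3 states.
Total: 4.

4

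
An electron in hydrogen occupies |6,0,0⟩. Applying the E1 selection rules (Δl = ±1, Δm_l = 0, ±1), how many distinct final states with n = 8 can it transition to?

E1 requires Δl = ±1, so l_f ∈ {-1, 1}; with 0 ≤ l_f ≤ n_f−1 = 7, the allowed l_f values are {1}.
For l_f = 1: m_f ∈ {m_i−1, m_i, m_i+1} ∩ [−1, 1] = {-1, 0, 1} → 3 states.
Total: 3.

3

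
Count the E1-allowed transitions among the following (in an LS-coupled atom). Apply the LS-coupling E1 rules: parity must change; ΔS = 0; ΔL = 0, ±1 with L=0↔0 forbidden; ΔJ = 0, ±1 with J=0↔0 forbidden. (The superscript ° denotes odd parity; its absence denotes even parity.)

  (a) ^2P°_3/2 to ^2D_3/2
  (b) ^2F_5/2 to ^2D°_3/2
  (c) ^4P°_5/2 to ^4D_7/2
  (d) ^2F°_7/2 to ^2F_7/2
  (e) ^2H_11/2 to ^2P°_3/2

4

(a) allowed
(b) allowed
(c) allowed
(d) allowed
(e) forbidden (ΔL, ΔJ fail)
Total allowed: 4 of 5.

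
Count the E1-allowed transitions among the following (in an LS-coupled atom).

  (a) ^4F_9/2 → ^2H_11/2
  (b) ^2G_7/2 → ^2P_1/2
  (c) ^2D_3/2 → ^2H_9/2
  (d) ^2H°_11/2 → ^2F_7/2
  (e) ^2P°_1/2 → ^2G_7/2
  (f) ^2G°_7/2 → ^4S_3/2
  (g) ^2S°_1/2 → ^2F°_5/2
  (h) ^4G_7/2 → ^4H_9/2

0

(a) forbidden (parity, ΔS, ΔL fail)
(b) forbidden (parity, ΔL, ΔJ fail)
(c) forbidden (parity, ΔL, ΔJ fail)
(d) forbidden (ΔL, ΔJ fail)
(e) forbidden (ΔL, ΔJ fail)
(f) forbidden (ΔS, ΔL, ΔJ fail)
(g) forbidden (parity, ΔL, ΔJ fail)
(h) forbidden (parity fails)
Total allowed: 0 of 8.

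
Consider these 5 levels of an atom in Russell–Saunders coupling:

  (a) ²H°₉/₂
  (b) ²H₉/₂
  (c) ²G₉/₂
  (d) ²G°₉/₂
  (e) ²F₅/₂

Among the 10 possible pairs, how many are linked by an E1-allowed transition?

4

(a)–(b): allowed.
(a)–(c): allowed.
(a)–(d): forbidden (parity).
(a)–(e): forbidden (ΔL, ΔJ).
(b)–(c): forbidden (parity).
(b)–(d): allowed.
(b)–(e): forbidden (parity, ΔL, ΔJ).
(c)–(d): allowed.
(c)–(e): forbidden (parity, ΔJ).
(d)–(e): forbidden (ΔJ).
Allowed pairs: 4 of 10.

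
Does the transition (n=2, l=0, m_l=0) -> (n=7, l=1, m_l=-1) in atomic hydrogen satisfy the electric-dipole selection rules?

Δl = 1 − 0 = +1; the E1 rule Δl = ±1 is ✓.
Δm_l = -1 − (0) = -1. E1 requires Δm_l = 0, ±1: ✓.
All E1 selection rules are satisfied.

allowed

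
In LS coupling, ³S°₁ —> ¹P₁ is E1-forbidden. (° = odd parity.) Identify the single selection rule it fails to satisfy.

Initial level: S=1, L=0, J=1, parity odd. Final level: S=0, L=1, J=1, parity even.
Parity must change: odd → even — ✓.
ΔS = 0: S: 1 → 0 — ✗.
ΔL = 0, ±1 (not L=0↔0): L: 0 → 1, ΔL = +1 — ✓.
ΔJ = 0, ±1 (not J=0↔0): J: 1 → 1, ΔJ = +0 — ✓.

the ΔS = 0 rule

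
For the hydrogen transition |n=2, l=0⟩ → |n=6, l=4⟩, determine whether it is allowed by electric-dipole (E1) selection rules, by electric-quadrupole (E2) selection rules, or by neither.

neither

Δl = 4 − 0 = +4; l_i + l_f = 4.
E1 (Δl = ±1): not satisfied.
E2 (Δl = 0,±2, l_i+l_f ≥ 2): not satisfied.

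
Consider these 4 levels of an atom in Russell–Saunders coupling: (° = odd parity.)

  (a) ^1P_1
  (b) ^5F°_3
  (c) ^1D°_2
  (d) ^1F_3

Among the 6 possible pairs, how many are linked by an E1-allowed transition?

(a)–(b): forbidden (ΔS, ΔL, ΔJ).
(a)–(c): allowed.
(a)–(d): forbidden (parity, ΔL, ΔJ).
(b)–(c): forbidden (parity, ΔS).
(b)–(d): forbidden (ΔS).
(c)–(d): allowed.
Allowed pairs: 2 of 6.

2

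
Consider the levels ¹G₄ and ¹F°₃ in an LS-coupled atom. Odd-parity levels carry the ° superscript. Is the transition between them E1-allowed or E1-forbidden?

allowed

Initial level: S=0, L=4, J=4, parity even. Final level: S=0, L=3, J=3, parity odd.
Parity must change: even → odd — ok.
ΔS = 0: S: 0 → 0 — ok.
ΔJ = 0, ±1 (not J=0↔0): J: 4 → 3, ΔJ = -1 — ok.
ΔL = 0, ±1 (not L=0↔0): L: 4 → 3, ΔL = -1 — ok.
All four E1 rules are satisfied.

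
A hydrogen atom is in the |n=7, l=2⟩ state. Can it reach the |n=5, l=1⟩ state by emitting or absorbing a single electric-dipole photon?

allowed

l: 2 → 1 (Δl = -1). Δl = ±1 passes.
All E1 selection rules are satisfied.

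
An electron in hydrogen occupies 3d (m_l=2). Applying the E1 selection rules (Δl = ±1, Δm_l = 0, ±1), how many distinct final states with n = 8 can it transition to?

4

E1 requires Δl = ±1, so l_f ∈ {1, 3}; with 0 ≤ l_f ≤ n_f−1 = 7, the allowed l_f values are {1, 3}.
For l_f = 1: m_f ∈ {m_i−1, m_i, m_i+1} ∩ [−1, 1] = {1} → 1 state.
For l_f = 3: m_f ∈ {m_i−1, m_i, m_i+1} ∩ [−3, 3] = {1, 2, 3} → 3 states.
Total: 4.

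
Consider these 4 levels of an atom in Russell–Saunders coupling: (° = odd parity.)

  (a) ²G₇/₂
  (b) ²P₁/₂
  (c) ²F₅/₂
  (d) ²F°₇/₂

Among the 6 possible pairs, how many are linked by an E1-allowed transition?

2

(a)–(b): forbidden (parity, ΔL, ΔJ).
(a)–(c): forbidden (parity).
(a)–(d): allowed.
(b)–(c): forbidden (parity, ΔL, ΔJ).
(b)–(d): forbidden (ΔL, ΔJ).
(c)–(d): allowed.
Allowed pairs: 2 of 6.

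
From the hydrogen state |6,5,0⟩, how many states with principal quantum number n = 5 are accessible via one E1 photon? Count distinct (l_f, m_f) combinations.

3

E1 requires Δl = ±1, so l_f ∈ {4, 6}; with 0 ≤ l_f ≤ n_f−1 = 4, the allowed l_f values are {4}.
For l_f = 4: m_f ∈ {m_i−1, m_i, m_i+1} ∩ [−4, 4] = {-1, 0, 1} → 3 states.
Total: 3.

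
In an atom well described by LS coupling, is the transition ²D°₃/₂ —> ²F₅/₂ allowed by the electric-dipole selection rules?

Reading off the term symbols: S 1/2→1/2, L 2→3, J 3/2→5/2, parity odd→even.
Parity must change: odd → even — passes.
ΔS = 0: S: 1/2 → 1/2 — passes.
ΔL = 0, ±1 (not L=0↔0): L: 2 → 3, ΔL = +1 — passes.
ΔJ = 0, ±1 (not J=0↔0): J: 3/2 → 5/2, ΔJ = +1 — passes.
All four E1 rules are satisfied.

allowed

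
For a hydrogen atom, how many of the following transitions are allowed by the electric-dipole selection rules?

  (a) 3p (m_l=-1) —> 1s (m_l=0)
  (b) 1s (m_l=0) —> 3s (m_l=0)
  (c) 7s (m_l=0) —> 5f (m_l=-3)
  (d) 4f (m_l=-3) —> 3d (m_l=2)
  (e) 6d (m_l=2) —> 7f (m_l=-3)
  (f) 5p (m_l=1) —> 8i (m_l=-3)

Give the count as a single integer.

(a) allowed
(b) forbidden — Δl = +0 (E1 requires Δl = ±1)
(c) forbidden — Δl = +3 (E1 requires Δl = ±1); Δm_l = -3 (E1 requires Δm_l = 0, ±1)
(d) forbidden — Δm_l = +5 (E1 requires Δm_l = 0, ±1)
(e) forbidden — Δm_l = -5 (E1 requires Δm_l = 0, ±1)
(f) forbidden — Δl = +5 (E1 requires Δl = ±1); Δm_l = -4 (E1 requires Δm_l = 0, ±1)
Total allowed: 1 of 6.

1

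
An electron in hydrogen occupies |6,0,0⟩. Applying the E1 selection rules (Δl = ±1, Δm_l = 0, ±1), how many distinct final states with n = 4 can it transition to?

E1 requires Δl = ±1, so l_f ∈ {-1, 1}; with 0 ≤ l_f ≤ n_f−1 = 3, the allowed l_f values are {1}.
For l_f = 1: m_f ∈ {m_i−1, m_i, m_i+1} ∩ [−1, 1] = {-1, 0, 1} → 3 states.
Total: 3.

3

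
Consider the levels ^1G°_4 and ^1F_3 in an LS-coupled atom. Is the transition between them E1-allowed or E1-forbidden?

Initial level: S=0, L=4, J=4, parity odd. Final level: S=0, L=3, J=3, parity even.
Parity must change: odd → even — satisfied.
ΔS = 0: S: 0 → 0 — satisfied.
ΔL = 0, ±1 (not L=0↔0): L: 4 → 3, ΔL = -1 — satisfied.
ΔJ = 0, ±1 (not J=0↔0): J: 4 → 3, ΔJ = -1 — satisfied.
All four E1 rules are satisfied.

allowed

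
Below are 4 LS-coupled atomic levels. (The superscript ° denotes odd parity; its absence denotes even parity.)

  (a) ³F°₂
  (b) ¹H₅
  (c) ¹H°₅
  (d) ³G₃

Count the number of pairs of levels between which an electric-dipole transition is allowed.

2

(a)–(b): forbidden (ΔS, ΔL, ΔJ).
(a)–(c): forbidden (parity, ΔS, ΔL, ΔJ).
(a)–(d): allowed.
(b)–(c): allowed.
(b)–(d): forbidden (parity, ΔS, ΔJ).
(c)–(d): forbidden (ΔS, ΔJ).
Allowed pairs: 2 of 6.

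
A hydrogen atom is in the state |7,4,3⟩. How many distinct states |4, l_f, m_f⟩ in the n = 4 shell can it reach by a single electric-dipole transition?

E1 requires Δl = ±1, so l_f ∈ {3, 5}; with 0 ≤ l_f ≤ n_f−1 = 3, the allowed l_f values are {3}.
For l_f = 3: m_f ∈ {m_i−1, m_i, m_i+1} ∩ [−3, 3] = {2, 3} → 2 states.
Total: 2.

2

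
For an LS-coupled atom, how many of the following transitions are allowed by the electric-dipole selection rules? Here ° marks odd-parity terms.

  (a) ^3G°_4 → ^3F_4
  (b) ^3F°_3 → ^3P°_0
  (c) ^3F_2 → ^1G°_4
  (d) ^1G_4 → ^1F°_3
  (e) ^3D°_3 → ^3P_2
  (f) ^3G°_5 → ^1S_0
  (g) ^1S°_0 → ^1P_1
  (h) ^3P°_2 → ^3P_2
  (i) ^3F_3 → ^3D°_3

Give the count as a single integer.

6

(a) allowed
(b) forbidden (parity, ΔL, ΔJ fail)
(c) forbidden (ΔS, ΔJ fail)
(d) allowed
(e) allowed
(f) forbidden (ΔS, ΔL, ΔJ fail)
(g) allowed
(h) allowed
(i) allowed
Total allowed: 6 of 9.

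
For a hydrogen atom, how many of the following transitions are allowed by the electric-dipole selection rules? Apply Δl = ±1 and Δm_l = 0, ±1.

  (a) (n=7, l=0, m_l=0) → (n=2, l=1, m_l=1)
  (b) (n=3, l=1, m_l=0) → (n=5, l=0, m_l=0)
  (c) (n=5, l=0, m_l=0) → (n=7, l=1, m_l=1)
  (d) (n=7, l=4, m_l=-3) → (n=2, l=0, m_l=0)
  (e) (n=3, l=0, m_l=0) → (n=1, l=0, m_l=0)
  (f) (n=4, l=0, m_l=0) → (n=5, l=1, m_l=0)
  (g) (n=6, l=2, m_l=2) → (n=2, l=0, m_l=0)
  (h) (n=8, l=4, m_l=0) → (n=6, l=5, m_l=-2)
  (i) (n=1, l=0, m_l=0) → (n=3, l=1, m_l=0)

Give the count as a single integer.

5

(a) allowed
(b) allowed
(c) allowed
(d) forbidden — Δl = -4 (E1 requires Δl = ±1); Δm_l = +3 (E1 requires Δm_l = 0, ±1)
(e) forbidden — Δl = +0 (E1 requires Δl = ±1)
(f) allowed
(g) forbidden — Δl = -2 (E1 requires Δl = ±1); Δm_l = -2 (E1 requires Δm_l = 0, ±1)
(h) forbidden — Δm_l = -2 (E1 requires Δm_l = 0, ±1)
(i) allowed
Total allowed: 5 of 9.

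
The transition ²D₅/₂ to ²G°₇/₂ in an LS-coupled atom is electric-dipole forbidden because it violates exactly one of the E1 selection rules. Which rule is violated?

the ΔL = 0, ±1 rule

Reading off the term symbols: S 1/2→1/2, L 2→4, J 5/2→7/2, parity even→odd.
Parity must change: even → odd — ✓.
ΔS = 0: S: 1/2 → 1/2 — ✓.
ΔL = 0, ±1 (not L=0↔0): L: 2 → 4, ΔL = +2 — ✗.
ΔJ = 0, ±1 (not J=0↔0): J: 5/2 → 7/2, ΔJ = +1 — ✓.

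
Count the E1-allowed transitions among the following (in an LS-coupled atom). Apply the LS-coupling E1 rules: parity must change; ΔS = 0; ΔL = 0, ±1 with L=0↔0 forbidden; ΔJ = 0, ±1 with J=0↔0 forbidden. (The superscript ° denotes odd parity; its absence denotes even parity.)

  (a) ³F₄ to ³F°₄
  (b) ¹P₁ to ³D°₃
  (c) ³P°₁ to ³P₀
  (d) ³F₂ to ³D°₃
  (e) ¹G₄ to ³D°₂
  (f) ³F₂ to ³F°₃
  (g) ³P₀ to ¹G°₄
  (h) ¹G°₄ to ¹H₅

5

(a) allowed
(b) forbidden (ΔS, ΔJ fail)
(c) allowed
(d) allowed
(e) forbidden (ΔS, ΔL, ΔJ fail)
(f) allowed
(g) forbidden (ΔS, ΔL, ΔJ fail)
(h) allowed
Total allowed: 5 of 8.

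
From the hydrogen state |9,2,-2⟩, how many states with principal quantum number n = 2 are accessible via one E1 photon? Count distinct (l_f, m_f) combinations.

E1 requires Δl = ±1, so l_f ∈ {1, 3}; with 0 ≤ l_f ≤ n_f−1 = 1, the allowed l_f values are {1}.
For l_f = 1: m_f ∈ {m_i−1, m_i, m_i+1} ∩ [−1, 1] = {-1} → 1 state.
Total: 1.

1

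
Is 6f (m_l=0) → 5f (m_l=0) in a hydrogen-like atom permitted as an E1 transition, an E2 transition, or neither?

Δl = 3 − 3 = +0; l_i + l_f = 6.
Δm_l = +0.
E1 (Δl = ±1, |Δm_l| ≤ 1): not satisfied.
E2 (Δl = 0,±2, l_i+l_f ≥ 2, |Δm_l| ≤ 2): satisfied.

E2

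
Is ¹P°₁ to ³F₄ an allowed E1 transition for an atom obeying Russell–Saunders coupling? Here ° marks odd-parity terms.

Parity must change: odd → even — ✓.
ΔS = 0: S: 0 → 1 — ✗.
ΔL = 0, ±1 (not L=0↔0): L: 1 → 3, ΔL = +2 — ✗.
ΔJ = 0, ±1 (not J=0↔0): J: 1 → 4, ΔJ = +3 — ✗.
Rule(s) violated: ΔS, ΔL, ΔJ.

forbidden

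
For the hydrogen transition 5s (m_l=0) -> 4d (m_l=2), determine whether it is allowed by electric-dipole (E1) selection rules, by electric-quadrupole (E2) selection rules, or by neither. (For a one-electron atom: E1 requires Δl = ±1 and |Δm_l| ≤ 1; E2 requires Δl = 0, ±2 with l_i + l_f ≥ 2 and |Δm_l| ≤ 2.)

E2

Δl = 2 − 0 = +2; l_i + l_f = 2.
Δm_l = +2.
E1 (Δl = ±1, |Δm_l| ≤ 1): not satisfied.
E2 (Δl = 0,±2, l_i+l_f ≥ 2, |Δm_l| ≤ 2): satisfied.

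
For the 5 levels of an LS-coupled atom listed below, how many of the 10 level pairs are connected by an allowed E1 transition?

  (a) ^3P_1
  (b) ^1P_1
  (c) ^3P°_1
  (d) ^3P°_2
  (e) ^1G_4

2

(a)–(b): forbidden (parity, ΔS).
(a)–(c): allowed.
(a)–(d): allowed.
(a)–(e): forbidden (parity, ΔS, ΔL, ΔJ).
(b)–(c): forbidden (ΔS).
(b)–(d): forbidden (ΔS).
(b)–(e): forbidden (parity, ΔL, ΔJ).
(c)–(d): forbidden (parity).
(c)–(e): forbidden (ΔS, ΔL, ΔJ).
(d)–(e): forbidden (ΔS, ΔL, ΔJ).
Allowed pairs: 2 of 10.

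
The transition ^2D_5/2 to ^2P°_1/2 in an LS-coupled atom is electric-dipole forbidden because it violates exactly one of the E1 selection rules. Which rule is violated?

the ΔJ = 0, ±1 rule

ΔJ = 0, ±1 (not J=0↔0): J: 5/2 → 1/2, ΔJ = -2 — ✗.
ΔS = 0: S: 1/2 → 1/2 — ✓.
ΔL = 0, ±1 (not L=0↔0): L: 2 → 1, ΔL = -1 — ✓.
Parity must change: even → odd — ✓.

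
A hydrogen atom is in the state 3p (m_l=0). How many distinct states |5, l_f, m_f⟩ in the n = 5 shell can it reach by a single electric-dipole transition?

E1 requires Δl = ±1, so l_f ∈ {0, 2}; with 0 ≤ l_f ≤ n_f−1 = 4, the allowed l_f values are {0, 2}.
For l_f = 0: m_f ∈ {m_i−1, m_i, m_i+1} ∩ [−0, 0] = {0} → 1 state.
For l_f = 2: m_f ∈ {m_i−1, m_i, m_i+1} ∩ [−2, 2] = {-1, 0, 1} → 3 states.
Total: 4.

4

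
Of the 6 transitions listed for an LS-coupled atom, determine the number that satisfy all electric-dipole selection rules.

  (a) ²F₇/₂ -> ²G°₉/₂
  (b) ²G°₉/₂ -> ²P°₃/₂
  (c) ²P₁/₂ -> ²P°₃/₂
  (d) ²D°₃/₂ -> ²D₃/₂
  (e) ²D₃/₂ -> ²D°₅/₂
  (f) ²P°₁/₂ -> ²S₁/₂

(a) allowed
(b) forbidden (parity, ΔL, ΔJ fail)
(c) allowed
(d) allowed
(e) allowed
(f) allowed
Total allowed: 5 of 6.

5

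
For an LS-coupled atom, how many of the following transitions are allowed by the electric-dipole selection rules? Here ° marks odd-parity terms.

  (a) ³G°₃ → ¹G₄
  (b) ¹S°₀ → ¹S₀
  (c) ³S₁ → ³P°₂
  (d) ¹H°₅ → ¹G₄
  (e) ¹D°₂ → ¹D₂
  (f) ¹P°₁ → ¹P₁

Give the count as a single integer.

(a) forbidden (ΔS fails)
(b) forbidden (ΔL, ΔJ fail)
(c) allowed
(d) allowed
(e) allowed
(f) allowed
Total allowed: 4 of 6.

4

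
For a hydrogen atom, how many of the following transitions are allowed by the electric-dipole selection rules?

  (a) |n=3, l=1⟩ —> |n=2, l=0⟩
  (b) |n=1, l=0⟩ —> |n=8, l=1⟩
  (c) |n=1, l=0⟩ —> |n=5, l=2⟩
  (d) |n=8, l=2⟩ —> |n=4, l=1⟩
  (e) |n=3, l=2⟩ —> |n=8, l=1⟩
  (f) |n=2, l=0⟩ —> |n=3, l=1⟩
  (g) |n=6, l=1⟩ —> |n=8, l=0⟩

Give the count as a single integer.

(a) allowed
(b) allowed
(c) forbidden — Δl = +2 (E1 requires Δl = ±1)
(d) allowed
(e) allowed
(f) allowed
(g) allowed
Total allowed: 6 of 7.

6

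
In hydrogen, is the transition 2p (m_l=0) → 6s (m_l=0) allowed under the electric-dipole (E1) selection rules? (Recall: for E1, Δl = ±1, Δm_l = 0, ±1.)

allowed

l: 1 → 0 (Δl = -1). Δl = ±1 ✓.
Δm_l = 0 − (0) = +0. E1 requires Δm_l = 0, ±1: ✓.
All E1 selection rules are satisfied.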